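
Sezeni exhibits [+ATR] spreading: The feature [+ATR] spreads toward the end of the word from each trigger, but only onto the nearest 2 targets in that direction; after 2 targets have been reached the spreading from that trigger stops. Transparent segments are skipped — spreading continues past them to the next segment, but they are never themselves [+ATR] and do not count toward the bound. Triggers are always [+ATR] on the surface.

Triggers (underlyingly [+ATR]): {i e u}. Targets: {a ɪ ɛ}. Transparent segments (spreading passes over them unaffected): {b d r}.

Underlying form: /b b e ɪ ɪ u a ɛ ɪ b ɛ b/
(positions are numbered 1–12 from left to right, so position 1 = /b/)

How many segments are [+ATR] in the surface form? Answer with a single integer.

From /e/ at 3 rightward: 4 /ɪ/ → [+ATR]; 5 /ɪ/ → [+ATR]; bound reached.
From /u/ at 6 rightward: 7 /a/ → [+ATR]; 8 /ɛ/ → [+ATR]; bound reached.
Targets with no active source: positions 9 11 stay [-ATR].
[+ATR] positions on the surface: 3 4 5 6 7 8.

6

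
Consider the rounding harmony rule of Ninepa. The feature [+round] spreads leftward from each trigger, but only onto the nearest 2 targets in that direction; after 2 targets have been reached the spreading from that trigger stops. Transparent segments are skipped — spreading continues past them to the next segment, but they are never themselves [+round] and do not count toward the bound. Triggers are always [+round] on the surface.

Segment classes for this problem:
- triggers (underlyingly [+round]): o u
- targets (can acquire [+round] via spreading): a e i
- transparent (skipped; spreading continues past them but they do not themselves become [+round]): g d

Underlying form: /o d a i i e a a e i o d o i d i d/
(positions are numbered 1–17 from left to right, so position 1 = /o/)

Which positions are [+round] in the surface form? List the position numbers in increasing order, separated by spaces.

From /o/ at 1 leftward: word edge.
From /o/ at 11 leftward: 10 /i/ → [+round]; 9 /e/ → [+round]; bound reached.
From /o/ at 13 leftward: 12 /d/ transparent; 11 /o/ is itself a trigger — this domain ends here.
Targets with no active source: positions 3 4 5 6 7 8 14 16 stay [-round].

1 9 10 11 13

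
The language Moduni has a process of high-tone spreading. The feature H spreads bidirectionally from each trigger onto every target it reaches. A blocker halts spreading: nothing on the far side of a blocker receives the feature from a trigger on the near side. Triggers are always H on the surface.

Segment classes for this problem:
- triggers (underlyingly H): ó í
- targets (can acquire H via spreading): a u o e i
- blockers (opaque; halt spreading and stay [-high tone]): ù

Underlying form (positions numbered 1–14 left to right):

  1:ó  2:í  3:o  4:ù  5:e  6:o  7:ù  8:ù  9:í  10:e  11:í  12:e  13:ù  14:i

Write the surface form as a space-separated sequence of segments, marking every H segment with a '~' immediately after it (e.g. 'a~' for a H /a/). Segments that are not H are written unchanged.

ó~ í~ o~ ù e o ù ù í~ e~ í~ e~ ù i

From /ó/ at 1 rightward: 2 /í/ is itself a trigger — this domain ends here.
From /ó/ at 1 leftward: word edge.
From /í/ at 2 rightward: 3 /o/ → H; 4 /ù/ blocks.
From /í/ at 2 leftward: 1 /ó/ is itself a trigger — this domain ends here.
From /í/ at 9 rightward: 10 /e/ → H; 11 /í/ is itself a trigger — this domain ends here.
From /í/ at 9 leftward: 8 /ù/ blocks.
From /í/ at 11 rightward: 12 /e/ → H; 13 /ù/ blocks.
From /í/ at 11 leftward: 10 /e/ → H; 9 /í/ is itself a trigger — this domain ends here.
Targets with no active source: positions 5 6 14 stay [-high tone].
H positions on the surface: 1 2 3 9 10 11 12.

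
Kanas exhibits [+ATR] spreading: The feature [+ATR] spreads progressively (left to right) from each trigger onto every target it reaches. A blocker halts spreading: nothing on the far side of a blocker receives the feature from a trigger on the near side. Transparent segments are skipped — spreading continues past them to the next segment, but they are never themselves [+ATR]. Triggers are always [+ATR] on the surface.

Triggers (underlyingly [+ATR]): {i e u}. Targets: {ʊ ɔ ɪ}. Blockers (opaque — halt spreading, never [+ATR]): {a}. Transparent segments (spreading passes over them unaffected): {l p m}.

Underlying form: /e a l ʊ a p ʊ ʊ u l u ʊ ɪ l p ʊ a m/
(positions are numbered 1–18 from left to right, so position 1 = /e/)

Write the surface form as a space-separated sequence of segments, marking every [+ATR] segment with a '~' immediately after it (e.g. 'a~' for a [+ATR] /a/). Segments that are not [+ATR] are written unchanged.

From /e/ at 1 rightward: 2 /a/ blocks.
From /u/ at 9 rightward: 10 /l/ transparent; 11 /u/ is itself a trigger — this domain ends here.
From /u/ at 11 rightward: 12 /ʊ/ → [+ATR]; 13 /ɪ/ → [+ATR]; 14 /l/ transparent; 15 /p/ transparent; 16 /ʊ/ → [+ATR]; 17 /a/ blocks.
Targets with no active source: positions 4 7 8 stay [-ATR].
[+ATR] positions on the surface: 1 9 11 12 13 16.

e~ a l ʊ a p ʊ ʊ u~ l u~ ʊ~ ɪ~ l p ʊ~ a m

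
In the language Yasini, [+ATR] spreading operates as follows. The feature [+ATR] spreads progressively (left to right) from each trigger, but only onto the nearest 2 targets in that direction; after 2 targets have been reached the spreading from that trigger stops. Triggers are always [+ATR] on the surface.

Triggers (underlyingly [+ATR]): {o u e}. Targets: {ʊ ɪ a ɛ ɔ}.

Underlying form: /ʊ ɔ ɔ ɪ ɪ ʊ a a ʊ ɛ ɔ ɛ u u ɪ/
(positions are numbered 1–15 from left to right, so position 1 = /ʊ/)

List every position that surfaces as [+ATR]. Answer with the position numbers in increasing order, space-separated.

13 14 15

From /u/ at 13 rightward: 14 /u/ is itself a trigger — this domain ends here.
From /u/ at 14 rightward: 15 /ɪ/ → [+ATR]; word edge.
Targets with no active source: positions 1 2 3 4 5 6 7 8 9 10 11 12 stay [-ATR].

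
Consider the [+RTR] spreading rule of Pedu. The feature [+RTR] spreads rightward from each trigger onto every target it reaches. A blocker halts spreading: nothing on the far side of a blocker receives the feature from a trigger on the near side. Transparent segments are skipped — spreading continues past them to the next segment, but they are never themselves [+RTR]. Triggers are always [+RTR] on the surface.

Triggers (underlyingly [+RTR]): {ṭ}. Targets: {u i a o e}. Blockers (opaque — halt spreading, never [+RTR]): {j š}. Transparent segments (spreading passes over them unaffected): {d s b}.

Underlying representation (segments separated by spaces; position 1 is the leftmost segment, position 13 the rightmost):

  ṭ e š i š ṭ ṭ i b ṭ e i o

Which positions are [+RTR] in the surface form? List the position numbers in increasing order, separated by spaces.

From /ṭ/ at 1 rightward: 2 /e/ → [+RTR]; 3 /š/ blocks.
From /ṭ/ at 6 rightward: 7 /ṭ/ is itself a trigger — this domain ends here.
From /ṭ/ at 7 rightward: 8 /i/ → [+RTR]; 9 /b/ transparent; 10 /ṭ/ is itself a trigger — this domain ends here.
From /ṭ/ at 10 rightward: 11 /e/ → [+RTR]; 12 /i/ → [+RTR]; 13 /o/ → [+RTR]; word edge.
Target with no active source: position 4 stays [-emphatic].

1 2 6 7 8 10 11 12 13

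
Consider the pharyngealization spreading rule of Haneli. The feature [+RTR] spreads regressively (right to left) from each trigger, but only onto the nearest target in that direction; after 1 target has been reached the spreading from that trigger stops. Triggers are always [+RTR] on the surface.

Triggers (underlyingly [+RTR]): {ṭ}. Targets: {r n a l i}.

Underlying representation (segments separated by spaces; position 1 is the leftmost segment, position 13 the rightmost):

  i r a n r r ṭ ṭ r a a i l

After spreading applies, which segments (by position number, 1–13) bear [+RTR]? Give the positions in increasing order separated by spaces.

From /ṭ/ at 7 leftward: 6 /r/ → [+RTR]; bound reached.
From /ṭ/ at 8 leftward: 7 /ṭ/ is itself a trigger — this domain ends here.
Targets with no active source: positions 1 2 3 4 5 9 10 11 12 13 stay [-emphatic].

6 7 8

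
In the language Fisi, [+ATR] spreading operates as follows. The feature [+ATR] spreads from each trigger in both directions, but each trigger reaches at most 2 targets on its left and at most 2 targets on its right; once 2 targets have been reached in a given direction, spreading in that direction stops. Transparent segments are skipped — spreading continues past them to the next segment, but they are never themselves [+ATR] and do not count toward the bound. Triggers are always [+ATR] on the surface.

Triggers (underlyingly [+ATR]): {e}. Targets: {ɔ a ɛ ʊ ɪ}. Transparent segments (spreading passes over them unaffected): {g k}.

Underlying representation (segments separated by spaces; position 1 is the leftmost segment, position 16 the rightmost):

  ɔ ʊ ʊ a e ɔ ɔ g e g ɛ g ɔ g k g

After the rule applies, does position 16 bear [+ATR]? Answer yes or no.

no

From /e/ at 5 rightward: 6 /ɔ/ → [+ATR]; 7 /ɔ/ → [+ATR]; bound reached.
From /e/ at 5 leftward: 4 /a/ → [+ATR]; 3 /ʊ/ → [+ATR]; bound reached.
From /e/ at 9 rightward: 10 /g/ transparent; 11 /ɛ/ → [+ATR]; 12 /g/ transparent; 13 /ɔ/ → [+ATR]; bound reached.
From /e/ at 9 leftward: 8 /g/ transparent; 7 /ɔ/ → [+ATR]; 6 /ɔ/ → [+ATR]; bound reached.
Targets with no active source: positions 1 2 stay [-ATR].
[+ATR] positions on the surface: 3 4 5 6 7 9 11 13.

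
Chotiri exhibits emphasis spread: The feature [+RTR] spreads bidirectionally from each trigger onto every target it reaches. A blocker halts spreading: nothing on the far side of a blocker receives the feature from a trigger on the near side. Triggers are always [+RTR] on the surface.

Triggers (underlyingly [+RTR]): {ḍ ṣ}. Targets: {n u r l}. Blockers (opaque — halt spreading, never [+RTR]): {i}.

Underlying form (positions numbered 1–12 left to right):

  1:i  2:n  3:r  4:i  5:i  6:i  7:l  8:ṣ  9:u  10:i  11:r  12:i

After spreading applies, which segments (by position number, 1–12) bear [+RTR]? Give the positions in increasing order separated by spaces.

7 8 9

From /ṣ/ at 8 rightward: 9 /u/ → [+RTR]; 10 /i/ blocks.
From /ṣ/ at 8 leftward: 7 /l/ → [+RTR]; 6 /i/ blocks.
Targets with no active source: positions 2 3 11 stay [-emphatic].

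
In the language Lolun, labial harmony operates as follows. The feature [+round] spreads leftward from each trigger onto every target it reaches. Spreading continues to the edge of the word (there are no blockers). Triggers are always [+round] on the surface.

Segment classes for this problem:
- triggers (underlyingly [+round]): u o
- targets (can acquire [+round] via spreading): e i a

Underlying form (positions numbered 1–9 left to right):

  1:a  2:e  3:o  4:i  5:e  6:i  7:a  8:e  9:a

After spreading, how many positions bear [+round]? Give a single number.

From /o/ at 3 leftward: 2 /e/ → [+round]; 1 /a/ → [+round]; word edge.
Targets with no active source: positions 4 5 6 7 8 9 stay [-round].
[+round] positions on the surface: 1 2 3.

3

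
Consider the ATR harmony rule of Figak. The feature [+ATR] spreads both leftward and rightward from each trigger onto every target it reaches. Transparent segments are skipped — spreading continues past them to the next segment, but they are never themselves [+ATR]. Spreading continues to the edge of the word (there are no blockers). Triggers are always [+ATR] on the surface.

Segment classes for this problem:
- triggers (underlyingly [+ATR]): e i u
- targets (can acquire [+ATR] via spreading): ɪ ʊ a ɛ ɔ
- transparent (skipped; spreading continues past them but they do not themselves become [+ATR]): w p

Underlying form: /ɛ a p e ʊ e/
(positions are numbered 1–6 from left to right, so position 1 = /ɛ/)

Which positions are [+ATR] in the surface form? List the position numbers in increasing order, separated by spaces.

1 2 4 5 6

From /e/ at 4 rightward: 5 /ʊ/ → [+ATR]; 6 /e/ is itself a trigger — this domain ends here.
From /e/ at 4 leftward: 3 /p/ transparent; 2 /a/ → [+ATR]; 1 /ɛ/ → [+ATR]; word edge.
From /e/ at 6 rightward: word edge.
From /e/ at 6 leftward: 5 /ʊ/ → [+ATR]; 4 /e/ is itself a trigger — this domain ends here.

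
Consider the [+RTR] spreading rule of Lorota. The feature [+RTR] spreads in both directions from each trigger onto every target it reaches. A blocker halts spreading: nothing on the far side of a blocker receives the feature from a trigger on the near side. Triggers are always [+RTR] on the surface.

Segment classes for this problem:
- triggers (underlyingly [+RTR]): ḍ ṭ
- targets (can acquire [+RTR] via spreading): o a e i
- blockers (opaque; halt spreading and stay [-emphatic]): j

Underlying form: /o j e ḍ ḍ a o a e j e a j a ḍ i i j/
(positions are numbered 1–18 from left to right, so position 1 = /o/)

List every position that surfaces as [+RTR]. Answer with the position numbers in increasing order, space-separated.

From /ḍ/ at 4 rightward: 5 /ḍ/ is itself a trigger — this domain ends here.
From /ḍ/ at 4 leftward: 3 /e/ → [+RTR]; 2 /j/ blocks.
From /ḍ/ at 5 rightward: 6 /a/ → [+RTR]; 7 /o/ → [+RTR]; 8 /a/ → [+RTR]; 9 /e/ → [+RTR]; 10 /j/ blocks.
From /ḍ/ at 5 leftward: 4 /ḍ/ is itself a trigger — this domain ends here.
From /ḍ/ at 15 rightward: 16 /i/ → [+RTR]; 17 /i/ → [+RTR]; 18 /j/ blocks.
From /ḍ/ at 15 leftward: 14 /a/ → [+RTR]; 13 /j/ blocks.
Targets with no active source: positions 1 11 12 stay [-emphatic].

3 4 5 6 7 8 9 14 15 16 17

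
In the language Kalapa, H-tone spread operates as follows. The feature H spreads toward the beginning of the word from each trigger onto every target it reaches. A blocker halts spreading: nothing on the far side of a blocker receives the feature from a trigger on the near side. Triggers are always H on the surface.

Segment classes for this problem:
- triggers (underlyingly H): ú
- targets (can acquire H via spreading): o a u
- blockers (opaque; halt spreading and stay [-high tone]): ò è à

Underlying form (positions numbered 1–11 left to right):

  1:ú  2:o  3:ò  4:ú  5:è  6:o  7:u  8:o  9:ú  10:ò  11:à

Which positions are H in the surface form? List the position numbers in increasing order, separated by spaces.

From /ú/ at 1 leftward: word edge.
From /ú/ at 4 leftward: 3 /ò/ blocks.
From /ú/ at 9 leftward: 8 /o/ → H; 7 /u/ → H; 6 /o/ → H; 5 /è/ blocks.
Target with no active source: position 2 stays [-high tone].

1 4 6 7 8 9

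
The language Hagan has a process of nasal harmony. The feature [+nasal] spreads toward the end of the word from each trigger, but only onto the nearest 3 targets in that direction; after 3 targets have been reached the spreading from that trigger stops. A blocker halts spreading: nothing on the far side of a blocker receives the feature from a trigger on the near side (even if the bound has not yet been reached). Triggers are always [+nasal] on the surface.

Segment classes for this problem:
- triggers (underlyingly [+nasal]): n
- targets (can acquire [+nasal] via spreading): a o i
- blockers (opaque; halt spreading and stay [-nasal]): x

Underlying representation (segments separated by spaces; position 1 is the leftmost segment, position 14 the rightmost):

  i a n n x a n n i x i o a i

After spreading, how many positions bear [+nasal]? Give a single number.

From /n/ at 3 rightward: 4 /n/ is itself a trigger — this domain ends here.
From /n/ at 4 rightward: 5 /x/ blocks.
From /n/ at 7 rightward: 8 /n/ is itself a trigger — this domain ends here.
From /n/ at 8 rightward: 9 /i/ → [+nasal]; 10 /x/ blocks.
Targets with no active source: positions 1 2 6 11 12 13 14 stay [-nasal].
[+nasal] positions on the surface: 3 4 7 8 9.

5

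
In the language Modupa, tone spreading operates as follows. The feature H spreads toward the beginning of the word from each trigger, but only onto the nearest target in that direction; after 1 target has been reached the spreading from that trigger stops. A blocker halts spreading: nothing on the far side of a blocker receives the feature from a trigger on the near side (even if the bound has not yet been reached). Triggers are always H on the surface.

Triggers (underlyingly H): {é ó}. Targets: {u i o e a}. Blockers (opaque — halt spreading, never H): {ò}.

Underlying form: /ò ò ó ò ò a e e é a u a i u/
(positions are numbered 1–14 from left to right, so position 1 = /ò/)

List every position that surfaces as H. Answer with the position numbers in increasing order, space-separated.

From /ó/ at 3 leftward: 2 /ò/ blocks.
From /é/ at 9 leftward: 8 /e/ → H; bound reached.
Targets with no active source: positions 6 7 10 11 12 13 14 stay [-high tone].

3 8 9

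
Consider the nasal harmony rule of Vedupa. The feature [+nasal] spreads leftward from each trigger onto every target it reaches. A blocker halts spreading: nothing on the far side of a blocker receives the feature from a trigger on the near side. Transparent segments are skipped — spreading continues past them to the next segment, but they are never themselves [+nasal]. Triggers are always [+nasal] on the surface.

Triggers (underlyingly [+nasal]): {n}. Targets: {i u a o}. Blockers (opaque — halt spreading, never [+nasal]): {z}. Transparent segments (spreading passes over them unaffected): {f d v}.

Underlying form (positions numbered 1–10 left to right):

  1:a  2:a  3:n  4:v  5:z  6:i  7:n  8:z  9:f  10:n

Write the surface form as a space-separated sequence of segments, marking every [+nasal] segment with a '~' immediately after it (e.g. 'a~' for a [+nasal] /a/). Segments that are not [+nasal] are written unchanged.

From /n/ at 3 leftward: 2 /a/ → [+nasal]; 1 /a/ → [+nasal]; word edge.
From /n/ at 7 leftward: 6 /i/ → [+nasal]; 5 /z/ blocks.
From /n/ at 10 leftward: 9 /f/ transparent; 8 /z/ blocks.
[+nasal] positions on the surface: 1 2 3 6 7 10.

a~ a~ n~ v z i~ n~ z f n~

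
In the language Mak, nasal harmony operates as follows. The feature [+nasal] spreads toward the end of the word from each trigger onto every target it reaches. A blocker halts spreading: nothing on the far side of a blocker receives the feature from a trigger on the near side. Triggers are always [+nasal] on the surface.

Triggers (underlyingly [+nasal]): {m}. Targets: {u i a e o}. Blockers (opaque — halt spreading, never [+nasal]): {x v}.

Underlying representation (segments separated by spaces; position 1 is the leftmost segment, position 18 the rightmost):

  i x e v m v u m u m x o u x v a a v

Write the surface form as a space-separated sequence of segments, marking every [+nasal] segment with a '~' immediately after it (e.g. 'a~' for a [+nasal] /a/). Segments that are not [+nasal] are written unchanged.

i x e v m~ v u m~ u~ m~ x o u x v a a v

From /m/ at 5 rightward: 6 /v/ blocks.
From /m/ at 8 rightward: 9 /u/ → [+nasal]; 10 /m/ is itself a trigger — this domain ends here.
From /m/ at 10 rightward: 11 /x/ blocks.
Targets with no active source: positions 1 3 7 12 13 16 17 stay [-nasal].
[+nasal] positions on the surface: 5 8 9 10.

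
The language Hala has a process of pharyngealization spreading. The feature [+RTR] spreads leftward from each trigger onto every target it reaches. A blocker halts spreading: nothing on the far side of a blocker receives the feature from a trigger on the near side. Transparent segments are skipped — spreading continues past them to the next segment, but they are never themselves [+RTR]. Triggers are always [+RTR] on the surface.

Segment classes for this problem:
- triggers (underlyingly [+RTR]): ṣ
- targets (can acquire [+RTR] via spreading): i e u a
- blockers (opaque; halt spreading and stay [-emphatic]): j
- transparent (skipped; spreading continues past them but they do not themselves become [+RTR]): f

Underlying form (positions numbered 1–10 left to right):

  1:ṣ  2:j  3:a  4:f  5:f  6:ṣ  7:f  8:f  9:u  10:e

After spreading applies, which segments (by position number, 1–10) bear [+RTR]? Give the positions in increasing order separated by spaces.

1 3 6

From /ṣ/ at 1 leftward: word edge.
From /ṣ/ at 6 leftward: 5 /f/ transparent; 4 /f/ transparent; 3 /a/ → [+RTR]; 2 /j/ blocks.
Targets with no active source: positions 9 10 stay [-emphatic].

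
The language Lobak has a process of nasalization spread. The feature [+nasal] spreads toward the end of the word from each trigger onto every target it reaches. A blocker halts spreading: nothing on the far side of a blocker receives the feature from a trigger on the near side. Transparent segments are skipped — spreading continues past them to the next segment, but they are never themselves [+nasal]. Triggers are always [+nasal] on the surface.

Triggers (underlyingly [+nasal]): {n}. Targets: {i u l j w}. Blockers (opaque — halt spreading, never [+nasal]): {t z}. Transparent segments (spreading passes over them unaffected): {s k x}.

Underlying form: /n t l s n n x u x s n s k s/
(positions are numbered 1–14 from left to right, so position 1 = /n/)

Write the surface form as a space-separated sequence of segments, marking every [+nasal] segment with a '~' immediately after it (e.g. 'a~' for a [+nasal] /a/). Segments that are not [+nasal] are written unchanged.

n~ t l s n~ n~ x u~ x s n~ s k s

From /n/ at 1 rightward: 2 /t/ blocks.
From /n/ at 5 rightward: 6 /n/ is itself a trigger — this domain ends here.
From /n/ at 6 rightward: 7 /x/ transparent; 8 /u/ → [+nasal]; 9 /x/ transparent; 10 /s/ transparent; 11 /n/ is itself a trigger — this domain ends here.
From /n/ at 11 rightward: 12 /s/ transparent; 13 /k/ transparent; 14 /s/ transparent; word edge.
Target with no active source: position 3 stays [-nasal].
[+nasal] positions on the surface: 1 5 6 8 11.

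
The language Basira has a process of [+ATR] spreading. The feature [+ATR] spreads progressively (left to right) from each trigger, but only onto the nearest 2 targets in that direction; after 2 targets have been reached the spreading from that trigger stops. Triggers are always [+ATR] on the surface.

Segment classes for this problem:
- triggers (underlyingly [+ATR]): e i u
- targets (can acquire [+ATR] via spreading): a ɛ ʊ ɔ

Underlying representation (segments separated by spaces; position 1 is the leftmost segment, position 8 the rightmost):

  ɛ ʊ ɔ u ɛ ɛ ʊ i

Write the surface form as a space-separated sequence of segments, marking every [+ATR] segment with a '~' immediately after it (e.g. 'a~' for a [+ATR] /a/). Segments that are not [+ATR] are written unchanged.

From /u/ at 4 rightward: 5 /ɛ/ → [+ATR]; 6 /ɛ/ → [+ATR]; bound reached.
From /i/ at 8 rightward: word edge.
Targets with no active source: positions 1 2 3 7 stay [-ATR].
[+ATR] positions on the surface: 4 5 6 8.

ɛ ʊ ɔ u~ ɛ~ ɛ~ ʊ i~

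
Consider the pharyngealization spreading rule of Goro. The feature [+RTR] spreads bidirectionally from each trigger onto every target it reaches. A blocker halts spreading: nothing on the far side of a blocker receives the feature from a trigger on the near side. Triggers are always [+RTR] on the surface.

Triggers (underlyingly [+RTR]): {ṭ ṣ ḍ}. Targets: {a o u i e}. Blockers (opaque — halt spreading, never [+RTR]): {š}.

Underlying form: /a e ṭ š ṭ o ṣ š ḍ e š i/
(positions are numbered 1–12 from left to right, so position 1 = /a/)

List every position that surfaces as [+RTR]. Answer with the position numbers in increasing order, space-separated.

1 2 3 5 6 7 9 10

From /ṭ/ at 3 rightward: 4 /š/ blocks.
From /ṭ/ at 3 leftward: 2 /e/ → [+RTR]; 1 /a/ → [+RTR]; word edge.
From /ṭ/ at 5 rightward: 6 /o/ → [+RTR]; 7 /ṣ/ is itself a trigger — this domain ends here.
From /ṭ/ at 5 leftward: 4 /š/ blocks.
From /ṣ/ at 7 rightward: 8 /š/ blocks.
From /ṣ/ at 7 leftward: 6 /o/ → [+RTR]; 5 /ṭ/ is itself a trigger — this domain ends here.
From /ḍ/ at 9 rightward: 10 /e/ → [+RTR]; 11 /š/ blocks.
From /ḍ/ at 9 leftward: 8 /š/ blocks.
Target with no active source: position 12 stays [-emphatic].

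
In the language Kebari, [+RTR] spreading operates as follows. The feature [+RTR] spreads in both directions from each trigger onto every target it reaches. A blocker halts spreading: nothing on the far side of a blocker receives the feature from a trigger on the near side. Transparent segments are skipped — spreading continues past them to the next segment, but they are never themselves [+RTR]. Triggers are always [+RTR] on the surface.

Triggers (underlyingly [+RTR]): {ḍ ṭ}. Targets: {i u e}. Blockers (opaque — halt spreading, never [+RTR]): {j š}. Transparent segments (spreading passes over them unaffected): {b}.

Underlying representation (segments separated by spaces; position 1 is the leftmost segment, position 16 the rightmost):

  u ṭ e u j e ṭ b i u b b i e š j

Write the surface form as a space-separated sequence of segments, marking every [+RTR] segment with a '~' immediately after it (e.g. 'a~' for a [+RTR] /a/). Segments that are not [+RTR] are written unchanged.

From /ṭ/ at 2 rightward: 3 /e/ → [+RTR]; 4 /u/ → [+RTR]; 5 /j/ blocks.
From /ṭ/ at 2 leftward: 1 /u/ → [+RTR]; word edge.
From /ṭ/ at 7 rightward: 8 /b/ transparent; 9 /i/ → [+RTR]; 10 /u/ → [+RTR]; 11 /b/ transparent; 12 /b/ transparent; 13 /i/ → [+RTR]; 14 /e/ → [+RTR]; 15 /š/ blocks.
From /ṭ/ at 7 leftward: 6 /e/ → [+RTR]; 5 /j/ blocks.
[+RTR] positions on the surface: 1 2 3 4 6 7 9 10 13 14.

u~ ṭ~ e~ u~ j e~ ṭ~ b i~ u~ b b i~ e~ š j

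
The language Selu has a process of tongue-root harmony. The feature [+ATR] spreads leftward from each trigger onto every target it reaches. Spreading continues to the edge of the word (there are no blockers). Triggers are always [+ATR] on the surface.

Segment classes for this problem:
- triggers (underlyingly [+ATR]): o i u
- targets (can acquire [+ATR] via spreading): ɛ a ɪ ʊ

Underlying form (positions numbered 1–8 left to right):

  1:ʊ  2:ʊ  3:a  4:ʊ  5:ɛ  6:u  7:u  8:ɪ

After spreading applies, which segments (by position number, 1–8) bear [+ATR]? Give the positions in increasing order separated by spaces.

1 2 3 4 5 6 7

From /u/ at 6 leftward: 5 /ɛ/ → [+ATR]; 4 /ʊ/ → [+ATR]; 3 /a/ → [+ATR]; 2 /ʊ/ → [+ATR]; 1 /ʊ/ → [+ATR]; word edge.
From /u/ at 7 leftward: 6 /u/ is itself a trigger — this domain ends here.
Target with no active source: position 8 stays [-ATR].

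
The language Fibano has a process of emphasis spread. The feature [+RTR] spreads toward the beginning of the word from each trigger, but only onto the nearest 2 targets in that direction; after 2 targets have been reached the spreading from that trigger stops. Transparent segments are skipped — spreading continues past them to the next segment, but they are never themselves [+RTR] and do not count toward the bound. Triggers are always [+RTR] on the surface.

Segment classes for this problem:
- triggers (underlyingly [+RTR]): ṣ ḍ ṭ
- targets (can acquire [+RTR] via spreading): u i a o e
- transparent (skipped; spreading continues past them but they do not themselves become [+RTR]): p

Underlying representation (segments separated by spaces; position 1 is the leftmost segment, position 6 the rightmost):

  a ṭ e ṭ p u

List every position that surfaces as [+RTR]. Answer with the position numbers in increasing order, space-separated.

From /ṭ/ at 2 leftward: 1 /a/ → [+RTR]; word edge.
From /ṭ/ at 4 leftward: 3 /e/ → [+RTR]; 2 /ṭ/ is itself a trigger — this domain ends here.
Target with no active source: position 6 stays [-emphatic].

1 2 3 4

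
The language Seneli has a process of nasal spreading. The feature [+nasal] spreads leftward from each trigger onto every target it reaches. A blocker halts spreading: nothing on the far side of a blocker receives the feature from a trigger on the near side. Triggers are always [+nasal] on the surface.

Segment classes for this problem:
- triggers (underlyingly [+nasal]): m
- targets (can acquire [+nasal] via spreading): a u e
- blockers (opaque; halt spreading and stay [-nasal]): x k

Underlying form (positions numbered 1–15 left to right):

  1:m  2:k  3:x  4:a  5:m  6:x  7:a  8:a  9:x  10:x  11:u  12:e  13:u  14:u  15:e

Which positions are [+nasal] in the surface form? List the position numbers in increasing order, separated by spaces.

1 4 5

From /m/ at 1 leftward: word edge.
From /m/ at 5 leftward: 4 /a/ → [+nasal]; 3 /x/ blocks.
Targets with no active source: positions 7 8 11 12 13 14 15 stay [-nasal].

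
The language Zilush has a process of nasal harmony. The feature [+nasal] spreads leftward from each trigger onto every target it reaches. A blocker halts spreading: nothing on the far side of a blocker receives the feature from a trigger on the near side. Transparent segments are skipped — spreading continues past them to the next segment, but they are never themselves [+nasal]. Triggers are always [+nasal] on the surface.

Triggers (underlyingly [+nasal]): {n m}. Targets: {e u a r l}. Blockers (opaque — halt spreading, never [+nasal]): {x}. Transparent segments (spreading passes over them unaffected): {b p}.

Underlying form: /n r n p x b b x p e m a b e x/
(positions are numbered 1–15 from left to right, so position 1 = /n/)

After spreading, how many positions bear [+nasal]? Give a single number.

5

From /n/ at 1 leftward: word edge.
From /n/ at 3 leftward: 2 /r/ → [+nasal]; 1 /n/ is itself a trigger — this domain ends here.
From /m/ at 11 leftward: 10 /e/ → [+nasal]; 9 /p/ transparent; 8 /x/ blocks.
Targets with no active source: positions 12 14 stay [-nasal].
[+nasal] positions on the surface: 1 2 3 10 11.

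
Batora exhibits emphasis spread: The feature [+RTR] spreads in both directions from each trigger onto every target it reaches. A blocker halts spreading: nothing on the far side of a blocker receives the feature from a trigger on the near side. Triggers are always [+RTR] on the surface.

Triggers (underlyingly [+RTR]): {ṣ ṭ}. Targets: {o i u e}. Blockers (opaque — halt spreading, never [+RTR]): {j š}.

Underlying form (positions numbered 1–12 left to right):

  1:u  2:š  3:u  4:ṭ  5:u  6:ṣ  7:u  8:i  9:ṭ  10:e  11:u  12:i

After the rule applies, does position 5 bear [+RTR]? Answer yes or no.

From /ṭ/ at 4 rightward: 5 /u/ → [+RTR]; 6 /ṣ/ is itself a trigger — this domain ends here.
From /ṭ/ at 4 leftward: 3 /u/ → [+RTR]; 2 /š/ blocks.
From /ṣ/ at 6 rightward: 7 /u/ → [+RTR]; 8 /i/ → [+RTR]; 9 /ṭ/ is itself a trigger — this domain ends here.
From /ṣ/ at 6 leftward: 5 /u/ → [+RTR]; 4 /ṭ/ is itself a trigger — this domain ends here.
From /ṭ/ at 9 rightward: 10 /e/ → [+RTR]; 11 /u/ → [+RTR]; 12 /i/ → [+RTR]; word edge.
From /ṭ/ at 9 leftward: 8 /i/ → [+RTR]; 7 /u/ → [+RTR]; 6 /ṣ/ is itself a trigger — this domain ends here.
Target with no active source: position 1 stays [-emphatic].
[+RTR] positions on the surface: 3 4 5 6 7 8 9 10 11 12.

yes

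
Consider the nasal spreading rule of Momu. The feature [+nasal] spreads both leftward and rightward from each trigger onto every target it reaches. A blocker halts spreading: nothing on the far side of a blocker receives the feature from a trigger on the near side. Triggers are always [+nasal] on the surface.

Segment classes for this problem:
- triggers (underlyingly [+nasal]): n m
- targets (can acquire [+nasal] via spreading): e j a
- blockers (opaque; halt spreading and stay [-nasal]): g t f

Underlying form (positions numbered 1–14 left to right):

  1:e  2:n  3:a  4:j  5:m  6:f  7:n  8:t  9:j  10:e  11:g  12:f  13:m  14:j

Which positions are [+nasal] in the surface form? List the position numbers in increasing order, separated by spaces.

1 2 3 4 5 7 13 14

From /n/ at 2 rightward: 3 /a/ → [+nasal]; 4 /j/ → [+nasal]; 5 /m/ is itself a trigger — this domain ends here.
From /n/ at 2 leftward: 1 /e/ → [+nasal]; word edge.
From /m/ at 5 rightward: 6 /f/ blocks.
From /m/ at 5 leftward: 4 /j/ → [+nasal]; 3 /a/ → [+nasal]; 2 /n/ is itself a trigger — this domain ends here.
From /n/ at 7 rightward: 8 /t/ blocks.
From /n/ at 7 leftward: 6 /f/ blocks.
From /m/ at 13 rightward: 14 /j/ → [+nasal]; word edge.
From /m/ at 13 leftward: 12 /f/ blocks.
Targets with no active source: positions 9 10 stay [-nasal].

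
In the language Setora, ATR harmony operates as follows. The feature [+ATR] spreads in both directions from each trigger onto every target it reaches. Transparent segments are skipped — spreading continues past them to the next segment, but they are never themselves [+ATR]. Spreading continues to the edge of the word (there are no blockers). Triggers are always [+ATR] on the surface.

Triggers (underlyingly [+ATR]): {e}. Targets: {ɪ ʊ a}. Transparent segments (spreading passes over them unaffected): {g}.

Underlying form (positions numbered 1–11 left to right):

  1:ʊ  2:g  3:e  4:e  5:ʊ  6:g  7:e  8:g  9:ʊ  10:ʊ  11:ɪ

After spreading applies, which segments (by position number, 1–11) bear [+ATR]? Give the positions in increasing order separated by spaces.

1 3 4 5 7 9 10 11

From /e/ at 3 rightward: 4 /e/ is itself a trigger — this domain ends here.
From /e/ at 3 leftward: 2 /g/ transparent; 1 /ʊ/ → [+ATR]; word edge.
From /e/ at 4 rightward: 5 /ʊ/ → [+ATR]; 6 /g/ transparent; 7 /e/ is itself a trigger — this domain ends here.
From /e/ at 4 leftward: 3 /e/ is itself a trigger — this domain ends here.
From /e/ at 7 rightward: 8 /g/ transparent; 9 /ʊ/ → [+ATR]; 10 /ʊ/ → [+ATR]; 11 /ɪ/ → [+ATR]; word edge.
From /e/ at 7 leftward: 6 /g/ transparent; 5 /ʊ/ → [+ATR]; 4 /e/ is itself a trigger — this domain ends here.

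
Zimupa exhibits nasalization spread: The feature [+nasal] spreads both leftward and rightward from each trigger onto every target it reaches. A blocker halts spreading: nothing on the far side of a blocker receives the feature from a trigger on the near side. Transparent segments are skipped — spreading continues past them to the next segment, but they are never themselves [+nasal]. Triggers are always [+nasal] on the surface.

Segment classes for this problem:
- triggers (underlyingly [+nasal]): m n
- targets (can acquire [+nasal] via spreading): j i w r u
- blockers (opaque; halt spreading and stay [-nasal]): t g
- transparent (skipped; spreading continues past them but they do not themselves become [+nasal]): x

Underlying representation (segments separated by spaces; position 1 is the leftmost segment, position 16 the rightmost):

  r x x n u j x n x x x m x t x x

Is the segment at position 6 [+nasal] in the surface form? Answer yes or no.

From /n/ at 4 rightward: 5 /u/ → [+nasal]; 6 /j/ → [+nasal]; 7 /x/ transparent; 8 /n/ is itself a trigger — this domain ends here.
From /n/ at 4 leftward: 3 /x/ transparent; 2 /x/ transparent; 1 /r/ → [+nasal]; word edge.
From /n/ at 8 rightward: 9 /x/ transparent; 10 /x/ transparent; 11 /x/ transparent; 12 /m/ is itself a trigger — this domain ends here.
From /n/ at 8 leftward: 7 /x/ transparent; 6 /j/ → [+nasal]; 5 /u/ → [+nasal]; 4 /n/ is itself a trigger — this domain ends here.
From /m/ at 12 rightward: 13 /x/ transparent; 14 /t/ blocks.
From /m/ at 12 leftward: 11 /x/ transparent; 10 /x/ transparent; 9 /x/ transparent; 8 /n/ is itself a trigger — this domain ends here.
[+nasal] positions on the surface: 1 4 5 6 8 12.

yes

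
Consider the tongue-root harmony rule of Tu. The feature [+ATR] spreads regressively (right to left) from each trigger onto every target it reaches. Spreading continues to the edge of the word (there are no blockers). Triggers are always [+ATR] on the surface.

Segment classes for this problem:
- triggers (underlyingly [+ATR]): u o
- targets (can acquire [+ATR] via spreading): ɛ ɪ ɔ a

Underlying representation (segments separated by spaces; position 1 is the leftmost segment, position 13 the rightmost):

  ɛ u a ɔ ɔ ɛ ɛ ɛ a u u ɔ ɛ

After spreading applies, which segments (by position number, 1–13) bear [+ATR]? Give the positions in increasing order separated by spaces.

1 2 3 4 5 6 7 8 9 10 11

From /u/ at 2 leftward: 1 /ɛ/ → [+ATR]; word edge.
From /u/ at 10 leftward: 9 /a/ → [+ATR]; 8 /ɛ/ → [+ATR]; 7 /ɛ/ → [+ATR]; 6 /ɛ/ → [+ATR]; 5 /ɔ/ → [+ATR]; 4 /ɔ/ → [+ATR]; 3 /a/ → [+ATR]; 2 /u/ is itself a trigger — this domain ends here.
From /u/ at 11 leftward: 10 /u/ is itself a trigger — this domain ends here.
Targets with no active source: positions 12 13 stay [-ATR].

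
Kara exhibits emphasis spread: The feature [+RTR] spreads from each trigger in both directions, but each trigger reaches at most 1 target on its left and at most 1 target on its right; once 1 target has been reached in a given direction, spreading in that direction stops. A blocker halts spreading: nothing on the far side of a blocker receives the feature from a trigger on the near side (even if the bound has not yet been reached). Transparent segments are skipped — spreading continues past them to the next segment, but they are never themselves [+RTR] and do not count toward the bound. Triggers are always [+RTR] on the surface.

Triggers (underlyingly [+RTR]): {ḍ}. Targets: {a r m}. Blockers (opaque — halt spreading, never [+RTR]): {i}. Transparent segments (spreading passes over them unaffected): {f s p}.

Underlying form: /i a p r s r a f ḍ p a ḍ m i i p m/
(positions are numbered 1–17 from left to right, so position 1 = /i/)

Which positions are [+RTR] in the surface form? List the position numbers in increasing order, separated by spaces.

From /ḍ/ at 9 rightward: 10 /p/ transparent; 11 /a/ → [+RTR]; bound reached.
From /ḍ/ at 9 leftward: 8 /f/ transparent; 7 /a/ → [+RTR]; bound reached.
From /ḍ/ at 12 rightward: 13 /m/ → [+RTR]; bound reached.
From /ḍ/ at 12 leftward: 11 /a/ → [+RTR]; bound reached.
Targets with no active source: positions 2 4 6 17 stay [-emphatic].

7 9 11 12 13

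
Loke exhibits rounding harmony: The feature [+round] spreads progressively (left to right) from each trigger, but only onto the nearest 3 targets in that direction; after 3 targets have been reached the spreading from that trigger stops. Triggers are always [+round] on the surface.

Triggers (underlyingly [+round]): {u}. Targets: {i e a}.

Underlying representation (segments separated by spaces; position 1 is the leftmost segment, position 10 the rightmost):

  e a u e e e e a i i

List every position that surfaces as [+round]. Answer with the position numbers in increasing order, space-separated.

From /u/ at 3 rightward: 4 /e/ → [+round]; 5 /e/ → [+round]; 6 /e/ → [+round]; bound reached.
Targets with no active source: positions 1 2 7 8 9 10 stay [-round].

3 4 5 6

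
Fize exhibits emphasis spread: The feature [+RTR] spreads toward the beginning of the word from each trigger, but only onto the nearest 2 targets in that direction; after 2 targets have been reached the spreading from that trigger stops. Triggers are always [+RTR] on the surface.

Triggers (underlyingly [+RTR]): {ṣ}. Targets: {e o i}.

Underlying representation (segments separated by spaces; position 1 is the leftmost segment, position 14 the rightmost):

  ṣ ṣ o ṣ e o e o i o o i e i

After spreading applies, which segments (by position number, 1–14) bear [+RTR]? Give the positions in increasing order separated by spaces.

From /ṣ/ at 1 leftward: word edge.
From /ṣ/ at 2 leftward: 1 /ṣ/ is itself a trigger — this domain ends here.
From /ṣ/ at 4 leftward: 3 /o/ → [+RTR]; 2 /ṣ/ is itself a trigger — this domain ends here.
Targets with no active source: positions 5 6 7 8 9 10 11 12 13 14 stay [-emphatic].

1 2 3 4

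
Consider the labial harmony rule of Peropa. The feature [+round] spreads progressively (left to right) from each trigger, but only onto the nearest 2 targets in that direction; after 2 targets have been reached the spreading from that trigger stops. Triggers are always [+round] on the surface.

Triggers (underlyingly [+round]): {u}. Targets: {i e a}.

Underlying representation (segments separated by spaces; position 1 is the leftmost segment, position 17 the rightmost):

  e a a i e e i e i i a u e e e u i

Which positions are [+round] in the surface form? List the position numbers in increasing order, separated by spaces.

From /u/ at 12 rightward: 13 /e/ → [+round]; 14 /e/ → [+round]; bound reached.
From /u/ at 16 rightward: 17 /i/ → [+round]; word edge.
Targets with no active source: positions 1 2 3 4 5 6 7 8 9 10 11 15 stay [-round].

12 13 14 16 17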